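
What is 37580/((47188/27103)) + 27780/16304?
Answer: 1037964754225/48084572 ≈ 21586.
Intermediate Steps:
37580/((47188/27103)) + 27780/16304 = 37580/((47188*(1/27103))) + 27780*(1/16304) = 37580/(47188/27103) + 6945/4076 = 37580*(27103/47188) + 6945/4076 = 254632685/11797 + 6945/4076 = 1037964754225/48084572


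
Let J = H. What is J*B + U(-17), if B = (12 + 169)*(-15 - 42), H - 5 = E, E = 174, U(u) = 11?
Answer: -1846732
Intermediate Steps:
H = 179 (H = 5 + 174 = 179)
J = 179
B = -10317 (B = 181*(-57) = -10317)
J*B + U(-17) = 179*(-10317) + 11 = -1846743 + 11 = -1846732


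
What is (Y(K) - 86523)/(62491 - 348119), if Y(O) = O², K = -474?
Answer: -138153/285628 ≈ -0.48368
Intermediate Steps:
(Y(K) - 86523)/(62491 - 348119) = ((-474)² - 86523)/(62491 - 348119) = (224676 - 86523)/(-285628) = 138153*(-1/285628) = -138153/285628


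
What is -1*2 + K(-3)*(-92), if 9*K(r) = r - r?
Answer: -2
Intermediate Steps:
K(r) = 0 (K(r) = (r - r)/9 = (⅑)*0 = 0)
-1*2 + K(-3)*(-92) = -1*2 + 0*(-92) = -2 + 0 = -2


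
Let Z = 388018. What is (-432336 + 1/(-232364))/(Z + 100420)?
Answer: -100459322305/113495407432 ≈ -0.88514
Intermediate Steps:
(-432336 + 1/(-232364))/(Z + 100420) = (-432336 + 1/(-232364))/(388018 + 100420) = (-432336 - 1/232364)/488438 = -100459322305/232364*1/488438 = -100459322305/113495407432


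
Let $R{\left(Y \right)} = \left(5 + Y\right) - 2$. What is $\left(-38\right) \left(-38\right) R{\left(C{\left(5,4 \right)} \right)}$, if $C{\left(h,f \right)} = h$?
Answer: $11552$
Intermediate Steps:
$R{\left(Y \right)} = 3 + Y$
$\left(-38\right) \left(-38\right) R{\left(C{\left(5,4 \right)} \right)} = \left(-38\right) \left(-38\right) \left(3 + 5\right) = 1444 \cdot 8 = 11552$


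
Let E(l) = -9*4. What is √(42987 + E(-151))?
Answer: √42951 ≈ 207.25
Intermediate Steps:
E(l) = -36
√(42987 + E(-151)) = √(42987 - 36) = √42951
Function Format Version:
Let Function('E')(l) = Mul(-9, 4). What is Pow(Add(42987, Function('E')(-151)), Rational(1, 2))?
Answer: Pow(42951, Rational(1, 2)) ≈ 207.25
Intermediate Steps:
Function('E')(l) = -36
Pow(Add(42987, Function('E')(-151)), Rational(1, 2)) = Pow(Add(42987, -36), Rational(1, 2)) = Pow(42951, Rational(1, 2))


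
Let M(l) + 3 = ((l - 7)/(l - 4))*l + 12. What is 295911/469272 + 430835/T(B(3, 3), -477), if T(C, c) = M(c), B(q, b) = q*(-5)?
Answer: -32393656145897/35436136536 ≈ -914.14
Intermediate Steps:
B(q, b) = -5*q
M(l) = 9 + l*(-7 + l)/(-4 + l) (M(l) = -3 + (((l - 7)/(l - 4))*l + 12) = -3 + (((-7 + l)/(-4 + l))*l + 12) = -3 + (l*(-7 + l)/(-4 + l) + 12) = -3 + (12 + l*(-7 + l)/(-4 + l)) = 9 + l*(-7 + l)/(-4 + l))
T(C, c) = (-36 + c**2 + 2*c)/(-4 + c)
295911/469272 + 430835/T(B(3, 3), -477) = 295911/469272 + 430835/(((-36 + (-477)**2 + 2*(-477))/(-4 - 477))) = 295911*(1/469272) + 430835/(((-36 + 227529 - 954)/(-481))) = 98637/156424 + 430835/((-1/481*226539)) = 98637/156424 + 430835/(-226539/481) = 98637/156424 + 430835*(-481/226539) = 98637/156424 - 207231635/226539 = -32393656145897/35436136536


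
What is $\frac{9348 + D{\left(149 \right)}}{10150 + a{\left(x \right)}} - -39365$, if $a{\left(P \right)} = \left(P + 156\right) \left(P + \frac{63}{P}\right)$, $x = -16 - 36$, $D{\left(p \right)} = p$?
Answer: $\frac{181718337}{4616} \approx 39367.0$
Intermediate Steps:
$x = -52$ ($x = -16 - 36 = -52$)
$a{\left(P \right)} = \left(156 + P\right) \left(P + \frac{63}{P}\right)$
$\frac{9348 + D{\left(149 \right)}}{10150 + a{\left(x \right)}} - -39365 = \frac{9348 + 149}{10150 + \left(63 + \left(-52\right)^{2} + 156 \left(-52\right) + \frac{9828}{-52}\right)} - -39365 = \frac{9497}{10150 + \left(63 + 2704 - 8112 + 9828 \left(- \frac{1}{52}\right)\right)} + 39365 = \frac{9497}{10150 + \left(63 + 2704 - 8112 - 189\right)} + 39365 = \frac{9497}{10150 - 5534} + 39365 = \frac{9497}{4616} + 39365 = \frac{181718337}{4616}$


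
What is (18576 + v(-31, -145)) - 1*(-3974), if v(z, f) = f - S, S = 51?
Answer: 22354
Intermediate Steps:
v(z, f) = -51 + f (v(z, f) = f - 1*51 = f - 51 = -51 + f)
(18576 + v(-31, -145)) - 1*(-3974) = (18576 + (-51 - 145)) - 1*(-3974) = (18576 - 196) + 3974 = 18380 + 3974 = 22354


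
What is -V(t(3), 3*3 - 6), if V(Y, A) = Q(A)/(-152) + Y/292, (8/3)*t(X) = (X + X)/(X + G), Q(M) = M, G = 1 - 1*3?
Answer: 267/22192 ≈ 0.012031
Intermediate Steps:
G = -2 (G = 1 - 3 = -2)
t(X) = 3*X/(4*(-2 + X)) (t(X) = 3*((X + X)/(X - 2))/8 = 3*((2*X)/(-2 + X))/8 = 3*(2*X/(-2 + X))/8 = 3*X/(4*(-2 + X)))
V(Y, A) = -A/152 + Y/292 (V(Y, A) = A/(-152) + Y/292 = A*(-1/152) + Y*(1/292) = -A/152 + Y/292)
-V(t(3), 3*3 - 6) = -(-(3*3 - 6)/152 + ((¾)*3/(-2 + 3))/292) = -(-(9 - 6)/152 + ((¾)*3/1)/292) = -(-1/152*3 + ((¾)*3*1)/292) = -(-3/152 + (1/292)*(9/4)) = -(-3/152 + 9/1168) = -1*(-267/22192) = 267/22192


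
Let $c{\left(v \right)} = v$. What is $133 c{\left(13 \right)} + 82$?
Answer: $1811$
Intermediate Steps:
$133 c{\left(13 \right)} + 82 = 133 \cdot 13 + 82 = 1729 + 82 = 1811$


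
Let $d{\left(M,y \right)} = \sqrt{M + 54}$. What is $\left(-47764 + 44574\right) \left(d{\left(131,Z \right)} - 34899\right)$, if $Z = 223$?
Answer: $111327810 - 3190 \sqrt{185} \approx 1.1128 \cdot 10^{8}$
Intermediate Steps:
$d{\left(M,y \right)} = \sqrt{54 + M}$
$\left(-47764 + 44574\right) \left(d{\left(131,Z \right)} - 34899\right) = \left(-47764 + 44574\right) \left(\sqrt{54 + 131} - 34899\right) = - 3190 \left(\sqrt{185} - 34899\right) = - 3190 \left(-34899 + \sqrt{185}\right) = 111327810 - 3190 \sqrt{185}$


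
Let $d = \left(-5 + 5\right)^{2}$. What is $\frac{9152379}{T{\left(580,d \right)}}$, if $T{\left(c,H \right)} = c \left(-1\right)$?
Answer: $- \frac{9152379}{580} \approx -15780.0$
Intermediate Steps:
$d = 0$ ($d = 0^{2} = 0$)
$T{\left(c,H \right)} = - c$
$\frac{9152379}{T{\left(580,d \right)}} = \frac{9152379}{\left(-1\right) 580} = \frac{9152379}{-580} = 9152379 \left(- \frac{1}{580}\right) = - \frac{9152379}{580}$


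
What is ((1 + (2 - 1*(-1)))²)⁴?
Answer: 65536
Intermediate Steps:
((1 + (2 - 1*(-1)))²)⁴ = ((1 + (2 + 1))²)⁴ = ((1 + 3)²)⁴ = (4²)⁴ = 16⁴ = 65536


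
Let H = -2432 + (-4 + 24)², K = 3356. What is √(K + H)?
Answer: 2*√331 ≈ 36.387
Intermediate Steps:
H = -2032 (H = -2432 + 20² = -2432 + 400 = -2032)
√(K + H) = √(3356 - 2032) = √1324 = 2*√331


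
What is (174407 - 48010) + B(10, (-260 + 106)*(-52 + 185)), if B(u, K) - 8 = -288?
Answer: 126117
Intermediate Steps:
B(u, K) = -280 (B(u, K) = 8 - 288 = -280)
(174407 - 48010) + B(10, (-260 + 106)*(-52 + 185)) = (174407 - 48010) - 280 = 126397 - 280 = 126117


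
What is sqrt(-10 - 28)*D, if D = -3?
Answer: -3*I*sqrt(38) ≈ -18.493*I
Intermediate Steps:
sqrt(-10 - 28)*D = sqrt(-10 - 28)*(-3) = sqrt(-38)*(-3) = (I*sqrt(38))*(-3) = -3*I*sqrt(38)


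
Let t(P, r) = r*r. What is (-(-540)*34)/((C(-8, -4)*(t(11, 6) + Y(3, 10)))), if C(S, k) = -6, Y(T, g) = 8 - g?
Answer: -90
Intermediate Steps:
t(P, r) = r²
(-(-540)*34)/((C(-8, -4)*(t(11, 6) + Y(3, 10)))) = (-(-540)*34)/((-6*(6² + (8 - 1*10)))) = (-54*(-340))/((-6*(36 + (8 - 10)))) = 18360/((-6*(36 - 2))) = 18360/((-6*34)) = 18360/(-204) = 18360*(-1/204) = -90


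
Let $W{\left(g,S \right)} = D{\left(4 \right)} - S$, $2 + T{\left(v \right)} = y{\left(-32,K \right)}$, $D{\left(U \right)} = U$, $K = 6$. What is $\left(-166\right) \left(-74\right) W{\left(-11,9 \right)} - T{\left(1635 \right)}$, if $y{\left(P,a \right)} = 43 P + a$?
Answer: $-60048$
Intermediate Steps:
$y{\left(P,a \right)} = a + 43 P$
$T{\left(v \right)} = -1372$ ($T{\left(v \right)} = -2 + \left(6 + 43 \left(-32\right)\right) = -2 + \left(6 - 1376\right) = -2 - 1370 = -1372$)
$W{\left(g,S \right)} = 4 - S$
$\left(-166\right) \left(-74\right) W{\left(-11,9 \right)} - T{\left(1635 \right)} = \left(-166\right) \left(-74\right) \left(4 - 9\right) - -1372 = 12284 \left(4 - 9\right) + 1372 = 12284 \left(-5\right) + 1372 = -61420 + 1372 = -60048$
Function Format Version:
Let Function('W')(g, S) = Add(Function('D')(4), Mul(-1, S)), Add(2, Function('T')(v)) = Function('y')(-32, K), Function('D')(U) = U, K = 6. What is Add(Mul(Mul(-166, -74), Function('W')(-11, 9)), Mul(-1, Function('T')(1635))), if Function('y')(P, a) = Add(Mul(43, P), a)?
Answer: -60048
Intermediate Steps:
Function('y')(P, a) = Add(a, Mul(43, P))
Function('T')(v) = -1372 (Function('T')(v) = Add(-2, Add(6, Mul(43, -32))) = Add(-2, Add(6, -1376)) = Add(-2, -1370) = -1372)
Function('W')(g, S) = Add(4, Mul(-1, S))
Add(Mul(Mul(-166, -74), Function('W')(-11, 9)), Mul(-1, Function('T')(1635))) = Add(Mul(Mul(-166, -74), Add(4, Mul(-1, 9))), Mul(-1, -1372)) = Add(Mul(12284, Add(4, -9)), 1372) = Add(Mul(12284, -5), 1372) = Add(-61420, 1372) = -60048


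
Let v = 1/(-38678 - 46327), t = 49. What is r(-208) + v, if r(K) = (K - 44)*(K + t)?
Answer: 3405980339/85005 ≈ 40068.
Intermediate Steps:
v = -1/85005 (v = 1/(-85005) = -1/85005 ≈ -1.1764e-5)
r(K) = (-44 + K)*(49 + K) (r(K) = (K - 44)*(K + 49) = (-44 + K)*(49 + K))
r(-208) + v = (-2156 + (-208)² + 5*(-208)) - 1/85005 = (-2156 + 43264 - 1040) - 1/85005 = 40068 - 1/85005 = 3405980339/85005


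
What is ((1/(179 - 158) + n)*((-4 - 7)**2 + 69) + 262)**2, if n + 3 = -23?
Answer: 9613410304/441 ≈ 2.1799e+7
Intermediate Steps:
n = -26 (n = -3 - 23 = -26)
((1/(179 - 158) + n)*((-4 - 7)**2 + 69) + 262)**2 = ((1/(179 - 158) - 26)*((-4 - 7)**2 + 69) + 262)**2 = ((1/21 - 26)*((-11)**2 + 69) + 262)**2 = ((1/21 - 26)*(121 + 69) + 262)**2 = (-545/21*190 + 262)**2 = (-103550/21 + 262)**2 = (-98048/21)**2 = 9613410304/441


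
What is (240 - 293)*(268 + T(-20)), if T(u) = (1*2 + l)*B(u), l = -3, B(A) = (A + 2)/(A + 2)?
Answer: -14151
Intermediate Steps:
B(A) = 1 (B(A) = (2 + A)/(2 + A) = 1)
T(u) = -1 (T(u) = (1*2 - 3)*1 = (2 - 3)*1 = -1*1 = -1)
(240 - 293)*(268 + T(-20)) = (240 - 293)*(268 - 1) = -53*267 = -14151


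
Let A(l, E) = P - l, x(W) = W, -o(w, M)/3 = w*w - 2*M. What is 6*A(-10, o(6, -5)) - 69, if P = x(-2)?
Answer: -21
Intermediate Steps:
o(w, M) = -3*w**2 + 6*M (o(w, M) = -3*(w*w - 2*M) = -3*(w**2 - 2*M) = -3*w**2 + 6*M)
P = -2
A(l, E) = -2 - l
6*A(-10, o(6, -5)) - 69 = 6*(-2 - 1*(-10)) - 69 = 6*(-2 + 10) - 69 = 6*8 - 69 = 48 - 69 = -21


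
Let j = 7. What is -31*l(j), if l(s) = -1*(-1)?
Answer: -31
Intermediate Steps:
l(s) = 1
-31*l(j) = -31*1 = -31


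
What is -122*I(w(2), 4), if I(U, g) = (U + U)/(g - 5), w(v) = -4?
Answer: -976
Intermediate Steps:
I(U, g) = 2*U/(-5 + g) (I(U, g) = (2*U)/(-5 + g) = 2*U/(-5 + g))
-122*I(w(2), 4) = -244*(-4)/(-5 + 4) = -244*(-4)/(-1) = -244*(-4)*(-1) = -122*8 = -976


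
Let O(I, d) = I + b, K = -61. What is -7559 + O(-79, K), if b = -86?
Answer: -7724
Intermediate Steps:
O(I, d) = -86 + I (O(I, d) = I - 86 = -86 + I)
-7559 + O(-79, K) = -7559 + (-86 - 79) = -7559 - 165 = -7724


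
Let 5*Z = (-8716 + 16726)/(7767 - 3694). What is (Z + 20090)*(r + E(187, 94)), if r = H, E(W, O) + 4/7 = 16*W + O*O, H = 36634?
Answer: 27758570787560/28511 ≈ 9.7361e+8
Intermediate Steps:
E(W, O) = -4/7 + O**2 + 16*W (E(W, O) = -4/7 + (16*W + O*O) = -4/7 + (16*W + O**2) = -4/7 + (O**2 + 16*W) = -4/7 + O**2 + 16*W)
r = 36634
Z = 1602/4073 (Z = ((-8716 + 16726)/(7767 - 3694))/5 = (8010/4073)/5 = (8010*(1/4073))/5 = (1/5)*(8010/4073) = 1602/4073 ≈ 0.39332)
(Z + 20090)*(r + E(187, 94)) = (1602/4073 + 20090)*(36634 + (-4/7 + 94**2 + 16*187)) = 81828172*(36634 + (-4/7 + 8836 + 2992))/4073 = 81828172*(36634 + 82792/7)/4073 = (81828172/4073)*(339230/7) = 27758570787560/28511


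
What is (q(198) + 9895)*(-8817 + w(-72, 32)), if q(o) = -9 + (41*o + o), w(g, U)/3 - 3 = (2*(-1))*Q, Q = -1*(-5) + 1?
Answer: -160978488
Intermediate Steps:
Q = 6 (Q = 5 + 1 = 6)
w(g, U) = -27 (w(g, U) = 9 + 3*((2*(-1))*6) = 9 + 3*(-2*6) = 9 + 3*(-12) = 9 - 36 = -27)
q(o) = -9 + 42*o
(q(198) + 9895)*(-8817 + w(-72, 32)) = ((-9 + 42*198) + 9895)*(-8817 - 27) = ((-9 + 8316) + 9895)*(-8844) = (8307 + 9895)*(-8844) = 18202*(-8844) = -160978488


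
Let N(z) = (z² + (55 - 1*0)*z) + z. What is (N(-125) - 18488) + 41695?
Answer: 31832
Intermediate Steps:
N(z) = z² + 56*z (N(z) = (z² + (55 + 0)*z) + z = (z² + 55*z) + z = z² + 56*z)
(N(-125) - 18488) + 41695 = (-125*(56 - 125) - 18488) + 41695 = (-125*(-69) - 18488) + 41695 = (8625 - 18488) + 41695 = -9863 + 41695 = 31832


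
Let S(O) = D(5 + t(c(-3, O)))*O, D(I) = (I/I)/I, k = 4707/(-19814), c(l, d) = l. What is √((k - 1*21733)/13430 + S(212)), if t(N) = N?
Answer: √1847825183212109255/133051010 ≈ 10.217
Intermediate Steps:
k = -4707/19814 (k = 4707*(-1/19814) = -4707/19814 ≈ -0.23756)
D(I) = 1/I
S(O) = O/2 (S(O) = O/(5 - 3) = O/2)
√((k - 1*21733)/13430 + S(212)) = √((-4707/19814 - 1*21733)/13430 + (½)*212) = √((-4707/19814 - 21733)*(1/13430) + 106) = √(-430622369/19814*1/13430 + 106) = √(-430622369/266102020 + 106) = √(27776191751/266102020) = √1847825183212109255/133051010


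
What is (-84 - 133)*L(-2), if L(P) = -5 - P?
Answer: 651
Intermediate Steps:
(-84 - 133)*L(-2) = (-84 - 133)*(-5 - 1*(-2)) = -217*(-5 + 2) = -217*(-3) = 651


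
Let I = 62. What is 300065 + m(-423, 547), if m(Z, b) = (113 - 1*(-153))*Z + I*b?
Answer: 221461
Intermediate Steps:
m(Z, b) = 62*b + 266*Z (m(Z, b) = (113 - 1*(-153))*Z + 62*b = (113 + 153)*Z + 62*b = 266*Z + 62*b = 62*b + 266*Z)
300065 + m(-423, 547) = 300065 + (62*547 + 266*(-423)) = 300065 + (33914 - 112518) = 300065 - 78604 = 221461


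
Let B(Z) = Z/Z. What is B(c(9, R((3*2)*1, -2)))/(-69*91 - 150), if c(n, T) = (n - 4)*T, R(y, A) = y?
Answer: -1/6429 ≈ -0.00015555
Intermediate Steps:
c(n, T) = T*(-4 + n) (c(n, T) = (-4 + n)*T = T*(-4 + n))
B(Z) = 1
B(c(9, R((3*2)*1, -2)))/(-69*91 - 150) = 1/(-69*91 - 150) = 1/(-6279 - 150) = 1/(-6429) = 1*(-1/6429) = -1/6429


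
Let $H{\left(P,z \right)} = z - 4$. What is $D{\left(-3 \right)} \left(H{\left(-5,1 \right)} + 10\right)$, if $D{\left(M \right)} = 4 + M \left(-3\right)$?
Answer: $91$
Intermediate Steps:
$H{\left(P,z \right)} = -4 + z$
$D{\left(M \right)} = 4 - 3 M$
$D{\left(-3 \right)} \left(H{\left(-5,1 \right)} + 10\right) = \left(4 - -9\right) \left(\left(-4 + 1\right) + 10\right) = \left(4 + 9\right) \left(-3 + 10\right) = 13 \cdot 7 = 91$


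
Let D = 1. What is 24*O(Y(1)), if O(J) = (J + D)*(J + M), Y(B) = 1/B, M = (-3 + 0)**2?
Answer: 480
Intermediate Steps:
M = 9 (M = (-3)**2 = 9)
Y(B) = 1/B
O(J) = (1 + J)*(9 + J) (O(J) = (J + 1)*(J + 9) = (1 + J)*(9 + J))
24*O(Y(1)) = 24*(9 + (1/1)**2 + 10/1) = 24*(9 + 1**2 + 10*1) = 24*(9 + 1 + 10) = 24*20 = 480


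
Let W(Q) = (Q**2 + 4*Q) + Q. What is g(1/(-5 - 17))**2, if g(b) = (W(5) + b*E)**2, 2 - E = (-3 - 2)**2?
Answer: 1590446354641/234256 ≈ 6.7894e+6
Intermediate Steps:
W(Q) = Q**2 + 5*Q
E = -23 (E = 2 - (-3 - 2)**2 = 2 - 1*(-5)**2 = 2 - 1*25 = 2 - 25 = -23)
g(b) = (50 - 23*b)**2 (g(b) = (5*(5 + 5) + b*(-23))**2 = (5*10 - 23*b)**2 = (50 - 23*b)**2)
g(1/(-5 - 17))**2 = ((-50 + 23/(-5 - 17))**2)**2 = ((-50 + 23/(-22))**2)**2 = ((-50 + 23*(-1/22))**2)**2 = ((-50 - 23/22)**2)**2 = ((-1123/22)**2)**2 = (1261129/484)**2 = 1590446354641/234256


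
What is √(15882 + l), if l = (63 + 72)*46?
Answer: 2*√5523 ≈ 148.63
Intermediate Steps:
l = 6210 (l = 135*46 = 6210)
√(15882 + l) = √(15882 + 6210) = √22092 = 2*√5523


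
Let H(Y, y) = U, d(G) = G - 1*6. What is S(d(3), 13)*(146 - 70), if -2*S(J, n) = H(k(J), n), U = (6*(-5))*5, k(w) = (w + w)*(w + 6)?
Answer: 5700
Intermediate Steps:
d(G) = -6 + G (d(G) = G - 6 = -6 + G)
k(w) = 2*w*(6 + w) (k(w) = (2*w)*(6 + w) = 2*w*(6 + w))
U = -150 (U = -30*5 = -150)
H(Y, y) = -150
S(J, n) = 75 (S(J, n) = -½*(-150) = 75)
S(d(3), 13)*(146 - 70) = 75*(146 - 70) = 75*76 = 5700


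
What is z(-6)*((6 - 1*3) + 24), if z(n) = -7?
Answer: -189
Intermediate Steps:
z(-6)*((6 - 1*3) + 24) = -7*((6 - 1*3) + 24) = -7*((6 - 3) + 24) = -7*(3 + 24) = -7*27 = -189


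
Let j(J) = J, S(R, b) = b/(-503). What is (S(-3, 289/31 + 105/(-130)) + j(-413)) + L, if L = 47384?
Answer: 19042882015/405418 ≈ 46971.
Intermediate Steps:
S(R, b) = -b/503 (S(R, b) = b*(-1/503) = -b/503)
(S(-3, 289/31 + 105/(-130)) + j(-413)) + L = (-(289/31 + 105/(-130))/503 - 413) + 47384 = (-(289*(1/31) + 105*(-1/130))/503 - 413) + 47384 = (-(289/31 - 21/26)/503 - 413) + 47384 = (-1/503*6863/806 - 413) + 47384 = (-6863/405418 - 413) + 47384 = -167444497/405418 + 47384 = 19042882015/405418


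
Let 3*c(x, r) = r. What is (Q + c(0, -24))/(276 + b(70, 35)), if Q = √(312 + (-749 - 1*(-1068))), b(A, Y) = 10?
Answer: -4/143 + √631/286 ≈ 0.059859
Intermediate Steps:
c(x, r) = r/3
Q = √631 (Q = √(312 + (-749 + 1068)) = √(312 + 319) = √631 ≈ 25.120)
(Q + c(0, -24))/(276 + b(70, 35)) = (√631 + (⅓)*(-24))/(276 + 10) = (√631 - 8)/286 = (-8 + √631)*(1/286) = -4/143 + √631/286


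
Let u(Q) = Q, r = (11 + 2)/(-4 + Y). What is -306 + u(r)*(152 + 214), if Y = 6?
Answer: 2073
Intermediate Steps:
r = 13/2 (r = (11 + 2)/(-4 + 6) = 13/2 ≈ 6.5000)
-306 + u(r)*(152 + 214) = -306 + 13*(152 + 214)/2 = -306 + (13/2)*366 = -306 + 2379 = 2073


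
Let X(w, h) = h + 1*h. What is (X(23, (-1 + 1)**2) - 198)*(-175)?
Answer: 34650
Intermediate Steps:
X(w, h) = 2*h (X(w, h) = h + h = 2*h)
(X(23, (-1 + 1)**2) - 198)*(-175) = (2*(-1 + 1)**2 - 198)*(-175) = (2*0**2 - 198)*(-175) = (2*0 - 198)*(-175) = (0 - 198)*(-175) = -198*(-175) = 34650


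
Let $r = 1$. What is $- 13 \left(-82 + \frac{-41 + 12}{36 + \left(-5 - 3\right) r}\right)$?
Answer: $\frac{30225}{28} \approx 1079.5$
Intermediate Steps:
$- 13 \left(-82 + \frac{-41 + 12}{36 + \left(-5 - 3\right) r}\right) = - 13 \left(-82 + \frac{-41 + 12}{36 + \left(-5 - 3\right) 1}\right) = - 13 \left(-82 - \frac{29}{36 - 8}\right) = - 13 \left(-82 - \frac{29}{28}\right) = \left(-13\right) \left(- \frac{2325}{28}\right) = \frac{30225}{28}$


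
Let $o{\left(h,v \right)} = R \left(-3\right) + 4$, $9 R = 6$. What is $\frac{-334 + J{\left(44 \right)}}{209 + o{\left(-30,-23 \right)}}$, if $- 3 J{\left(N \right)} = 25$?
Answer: $- \frac{1027}{633} \approx -1.6224$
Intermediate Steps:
$R = \frac{2}{3}$ ($R = \frac{1}{9} \cdot 6 = \frac{2}{3} \approx 0.66667$)
$J{\left(N \right)} = - \frac{25}{3}$ ($J{\left(N \right)} = \left(- \frac{1}{3}\right) 25 = - \frac{25}{3}$)
$o{\left(h,v \right)} = 2$ ($o{\left(h,v \right)} = \frac{2}{3} \left(-3\right) + 4 = -2 + 4 = 2$)
$\frac{-334 + J{\left(44 \right)}}{209 + o{\left(-30,-23 \right)}} = \frac{-334 - \frac{25}{3}}{209 + 2} = - \frac{1027}{3 \cdot 211} = \left(- \frac{1027}{3}\right) \frac{1}{211} = - \frac{1027}{633}$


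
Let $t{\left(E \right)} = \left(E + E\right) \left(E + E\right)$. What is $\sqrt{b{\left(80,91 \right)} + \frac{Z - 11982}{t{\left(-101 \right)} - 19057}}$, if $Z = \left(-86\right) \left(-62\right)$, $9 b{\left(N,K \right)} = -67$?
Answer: $\frac{i \sqrt{3665333617}}{21747} \approx 2.7839 i$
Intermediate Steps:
$b{\left(N,K \right)} = - \frac{67}{9}$ ($b{\left(N,K \right)} = \frac{1}{9} \left(-67\right) = - \frac{67}{9}$)
$t{\left(E \right)} = 4 E^{2}$ ($t{\left(E \right)} = 2 E 2 E = 4 E^{2}$)
$Z = 5332$
$\sqrt{b{\left(80,91 \right)} + \frac{Z - 11982}{t{\left(-101 \right)} - 19057}} = \sqrt{- \frac{67}{9} + \frac{5332 - 11982}{4 \left(-101\right)^{2} - 19057}} = \sqrt{- \frac{67}{9} - \frac{6650}{4 \cdot 10201 - 19057}} = \sqrt{- \frac{67}{9} - \frac{6650}{40804 - 19057}} = \sqrt{- \frac{67}{9} - \frac{6650}{21747}} = \sqrt{- \frac{505633}{65241}} = \frac{i \sqrt{3665333617}}{21747}$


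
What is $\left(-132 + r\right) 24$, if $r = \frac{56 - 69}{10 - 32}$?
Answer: $- \frac{34692}{11} \approx -3153.8$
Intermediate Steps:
$r = \frac{13}{22}$ ($r = - \frac{13}{-22} = \left(-13\right) \left(- \frac{1}{22}\right) = \frac{13}{22} \approx 0.59091$)
$\left(-132 + r\right) 24 = \left(-132 + \frac{13}{22}\right) 24 = \left(- \frac{2891}{22}\right) 24 = - \frac{34692}{11}$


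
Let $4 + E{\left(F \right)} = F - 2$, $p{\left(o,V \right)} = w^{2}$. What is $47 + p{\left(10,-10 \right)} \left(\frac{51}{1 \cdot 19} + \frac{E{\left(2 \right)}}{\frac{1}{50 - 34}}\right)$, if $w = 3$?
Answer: $- \frac{9592}{19} \approx -504.84$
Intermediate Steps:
$p{\left(o,V \right)} = 9$ ($p{\left(o,V \right)} = 3^{2} = 9$)
$E{\left(F \right)} = -6 + F$ ($E{\left(F \right)} = -4 + \left(F - 2\right) = -4 + \left(-2 + F\right) = -6 + F$)
$47 + p{\left(10,-10 \right)} \left(\frac{51}{1 \cdot 19} + \frac{E{\left(2 \right)}}{\frac{1}{50 - 34}}\right) = 47 + 9 \left(\frac{51}{1 \cdot 19} + \frac{-6 + 2}{\frac{1}{50 - 34}}\right) = 47 + 9 \left(\frac{51}{19} - \frac{4}{\frac{1}{16}}\right) = 47 + 9 \left(51 \cdot \frac{1}{19} - 4 \frac{1}{\frac{1}{16}}\right) = 47 + 9 \left(\frac{51}{19} - 64\right) = 47 + 9 \left(- \frac{1165}{19}\right) = 47 - \frac{10485}{19} = - \frac{9592}{19}$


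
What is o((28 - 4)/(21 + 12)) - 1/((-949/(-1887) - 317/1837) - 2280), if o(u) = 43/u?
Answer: 1868905494665/31609160744 ≈ 59.125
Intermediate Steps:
o((28 - 4)/(21 + 12)) - 1/((-949/(-1887) - 317/1837) - 2280) = 43/(((28 - 4)/(21 + 12))) - 1/((-949/(-1887) - 317/1837) - 2280) = 43/((24/33)) - 1/((-949*(-1/1887) - 317*1/1837) - 2280) = 43/((24*(1/33))) - 1/((949/1887 - 317/1837) - 2280) = 43/(8/11) - 1/(1145134/3466419 - 2280) = 43*(11/8) - 1/(-7902290186/3466419) = 473/8 - 1*(-3466419/7902290186) = 473/8 + 3466419/7902290186 = 1868905494665/31609160744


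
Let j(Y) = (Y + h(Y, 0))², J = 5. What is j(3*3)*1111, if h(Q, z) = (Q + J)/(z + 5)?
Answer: 3867391/25 ≈ 1.5470e+5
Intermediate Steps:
h(Q, z) = (5 + Q)/(5 + z) (h(Q, z) = (Q + 5)/(z + 5) = (5 + Q)/(5 + z))
j(Y) = (1 + 6*Y/5)² (j(Y) = (Y + (5 + Y)/(5 + 0))² = (Y + (5 + Y)/5)² = (Y + (1 + Y/5))² = (1 + 6*Y/5)²)
j(3*3)*1111 = ((5 + 6*(3*3))²/25)*1111 = ((5 + 6*9)²/25)*1111 = ((5 + 54)²/25)*1111 = ((1/25)*59²)*1111 = ((1/25)*3481)*1111 = (3481/25)*1111 = 3867391/25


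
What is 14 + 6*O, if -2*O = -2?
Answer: 20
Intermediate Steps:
O = 1 (O = -½*(-2) = 1)
14 + 6*O = 14 + 6*1 = 14 + 6 = 20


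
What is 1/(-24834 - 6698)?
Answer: -1/31532 ≈ -3.1714e-5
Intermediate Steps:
1/(-24834 - 6698) = 1/(-31532) = -1/31532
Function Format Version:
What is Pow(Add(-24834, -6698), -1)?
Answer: Rational(-1, 31532) ≈ -3.1714e-5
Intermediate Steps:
Pow(Add(-24834, -6698), -1) = Pow(-31532, -1) = Rational(-1, 31532)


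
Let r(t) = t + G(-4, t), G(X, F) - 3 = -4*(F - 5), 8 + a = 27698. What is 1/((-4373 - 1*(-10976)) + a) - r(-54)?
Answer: -6344204/34293 ≈ -185.00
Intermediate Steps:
a = 27690 (a = -8 + 27698 = 27690)
G(X, F) = 23 - 4*F (G(X, F) = 3 - 4*(F - 5) = 3 - 4*(-5 + F) = 3 + (20 - 4*F) = 23 - 4*F)
r(t) = 23 - 3*t (r(t) = t + (23 - 4*t) = 23 - 3*t)
1/((-4373 - 1*(-10976)) + a) - r(-54) = 1/((-4373 - 1*(-10976)) + 27690) - (23 - 3*(-54)) = 1/((-4373 + 10976) + 27690) - (23 + 162) = 1/(6603 + 27690) - 1*185 = 1/34293 - 185 = -6344204/34293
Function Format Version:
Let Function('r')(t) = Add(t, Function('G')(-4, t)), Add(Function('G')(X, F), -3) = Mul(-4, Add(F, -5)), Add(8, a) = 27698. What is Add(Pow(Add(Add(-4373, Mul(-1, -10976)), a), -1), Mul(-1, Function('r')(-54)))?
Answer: Rational(-6344204, 34293) ≈ -185.00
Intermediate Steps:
a = 27690 (a = Add(-8, 27698) = 27690)
Function('G')(X, F) = Add(23, Mul(-4, F)) (Function('G')(X, F) = Add(3, Mul(-4, Add(F, -5))) = Add(3, Mul(-4, Add(-5, F))) = Add(3, Add(20, Mul(-4, F))) = Add(23, Mul(-4, F)))
Function('r')(t) = Add(23, Mul(-3, t)) (Function('r')(t) = Add(t, Add(23, Mul(-4, t))) = Add(23, Mul(-3, t)))
Add(Pow(Add(Add(-4373, Mul(-1, -10976)), a), -1), Mul(-1, Function('r')(-54))) = Add(Pow(Add(Add(-4373, Mul(-1, -10976)), 27690), -1), Mul(-1, Add(23, Mul(-3, -54)))) = Add(Pow(Add(Add(-4373, 10976), 27690), -1), Mul(-1, Add(23, 162))) = Add(Pow(Add(6603, 27690), -1), Mul(-1, 185)) = Add(Pow(34293, -1), -185) = Add(Rational(1, 34293), -185) = Rational(-6344204, 34293)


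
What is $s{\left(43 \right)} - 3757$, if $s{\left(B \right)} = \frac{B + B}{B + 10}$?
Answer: $- \frac{199035}{53} \approx -3755.4$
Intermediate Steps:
$s{\left(B \right)} = \frac{2 B}{10 + B}$
$s{\left(43 \right)} - 3757 = 2 \cdot 43 \frac{1}{10 + 43} - 3757 = 2 \cdot 43 \cdot \frac{1}{53} - 3757 = \frac{86}{53} - 3757 = - \frac{199035}{53}$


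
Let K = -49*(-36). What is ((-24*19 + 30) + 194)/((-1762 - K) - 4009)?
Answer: 232/7535 ≈ 0.030790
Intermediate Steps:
K = 1764
((-24*19 + 30) + 194)/((-1762 - K) - 4009) = ((-24*19 + 30) + 194)/((-1762 - 1*1764) - 4009) = ((-456 + 30) + 194)/((-1762 - 1764) - 4009) = (-426 + 194)/(-3526 - 4009) = -232/(-7535) = -232*(-1/7535) = 232/7535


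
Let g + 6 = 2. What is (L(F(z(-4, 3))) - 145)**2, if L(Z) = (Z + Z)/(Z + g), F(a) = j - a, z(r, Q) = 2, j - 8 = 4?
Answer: 180625/9 ≈ 20069.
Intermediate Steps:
g = -4 (g = -6 + 2 = -4)
j = 12 (j = 8 + 4 = 12)
F(a) = 12 - a
L(Z) = 2*Z/(-4 + Z) (L(Z) = (Z + Z)/(Z - 4) = (2*Z)/(-4 + Z) = 2*Z/(-4 + Z))
(L(F(z(-4, 3))) - 145)**2 = (2*(12 - 1*2)/(-4 + (12 - 1*2)) - 145)**2 = (2*(12 - 2)/(-4 + (12 - 2)) - 145)**2 = (2*10/(-4 + 10) - 145)**2 = (2*10/6 - 145)**2 = (2*10*(1/6) - 145)**2 = (10/3 - 145)**2 = (-425/3)**2 = 180625/9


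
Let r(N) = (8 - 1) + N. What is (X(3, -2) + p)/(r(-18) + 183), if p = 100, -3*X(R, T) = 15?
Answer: 95/172 ≈ 0.55233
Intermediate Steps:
X(R, T) = -5 (X(R, T) = -⅓*15 = -5)
r(N) = 7 + N
(X(3, -2) + p)/(r(-18) + 183) = (-5 + 100)/((7 - 18) + 183) = 95/(-11 + 183) = 95/172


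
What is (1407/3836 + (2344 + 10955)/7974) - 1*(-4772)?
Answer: 3476891195/728292 ≈ 4774.0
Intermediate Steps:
(1407/3836 + (2344 + 10955)/7974) - 1*(-4772) = (1407*(1/3836) + 13299*(1/7974)) + 4772 = (201/548 + 4433/2658) + 4772 = 1481771/728292 + 4772 = 3476891195/728292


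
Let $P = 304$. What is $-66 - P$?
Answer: $-370$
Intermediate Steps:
$-66 - P = -66 - 304 = -370$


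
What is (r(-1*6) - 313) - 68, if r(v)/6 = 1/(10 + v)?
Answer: -759/2 ≈ -379.50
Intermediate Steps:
r(v) = 6/(10 + v)
(r(-1*6) - 313) - 68 = (6/(10 - 1*6) - 313) - 68 = (6/(10 - 6) - 313) - 68 = (6/4 - 313) - 68 = (6*(¼) - 313) - 68 = (3/2 - 313) - 68 = -623/2 - 68 = -759/2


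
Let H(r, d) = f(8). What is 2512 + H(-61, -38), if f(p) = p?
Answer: 2520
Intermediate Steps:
H(r, d) = 8
2512 + H(-61, -38) = 2512 + 8 = 2520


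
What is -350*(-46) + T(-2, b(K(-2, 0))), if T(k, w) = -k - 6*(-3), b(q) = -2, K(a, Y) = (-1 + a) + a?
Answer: 16120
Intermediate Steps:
K(a, Y) = -1 + 2*a
T(k, w) = 18 - k (T(k, w) = -k - 1*(-18) = -k + 18 = 18 - k)
-350*(-46) + T(-2, b(K(-2, 0))) = -350*(-46) + (18 - 1*(-2)) = 16100 + (18 + 2) = 16100 + 20 = 16120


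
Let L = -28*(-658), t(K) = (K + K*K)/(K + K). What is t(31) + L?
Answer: 18440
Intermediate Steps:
t(K) = (K + K²)/(2*K) (t(K) = (K + K²)/((2*K)) = (K + K²)*(1/(2*K)) = (K + K²)/(2*K))
L = 18424
t(31) + L = (½ + (½)*31) + 18424 = (½ + 31/2) + 18424 = 16 + 18424 = 18440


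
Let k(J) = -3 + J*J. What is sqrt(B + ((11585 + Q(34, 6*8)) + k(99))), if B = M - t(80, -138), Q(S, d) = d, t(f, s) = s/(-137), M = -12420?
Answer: sqrt(169108553)/137 ≈ 94.921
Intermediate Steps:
t(f, s) = -s/137 (t(f, s) = s*(-1/137) = -s/137)
k(J) = -3 + J**2
B = -1701678/137 (B = -12420 - (-1)*(-138)/137 = -12420 - 1*138/137 = -12420 - 138/137 = -1701678/137 ≈ -12421.)
sqrt(B + ((11585 + Q(34, 6*8)) + k(99))) = sqrt(-1701678/137 + ((11585 + 6*8) + (-3 + 99**2))) = sqrt(-1701678/137 + ((11585 + 48) + (-3 + 9801))) = sqrt(-1701678/137 + (11633 + 9798)) = sqrt(-1701678/137 + 21431) = sqrt(1234369/137) = sqrt(169108553)/137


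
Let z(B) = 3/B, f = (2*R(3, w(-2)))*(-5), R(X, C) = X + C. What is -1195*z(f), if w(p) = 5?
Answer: 717/16 ≈ 44.813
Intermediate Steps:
R(X, C) = C + X
f = -80 (f = (2*(5 + 3))*(-5) = (2*8)*(-5) = 16*(-5) = -80)
-1195*z(f) = -3585/(-80) = -3585*(-1)/80 = -1195*(-3/80) = 717/16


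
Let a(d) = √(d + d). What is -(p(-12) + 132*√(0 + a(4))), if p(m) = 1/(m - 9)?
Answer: 1/21 - 132*2^(¾) ≈ -221.95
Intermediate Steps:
a(d) = √2*√d (a(d) = √(2*d) = √2*√d)
p(m) = 1/(-9 + m)
-(p(-12) + 132*√(0 + a(4))) = -(1/(-9 - 12) + 132*√(0 + √2*√4)) = -(1/(-21) + 132*√(0 + √2*2)) = -(-1/21 + 132*√(0 + 2*√2)) = -(-1/21 + 132*√(2*√2)) = -(-1/21 + 132*2^(¾)) = 1/21 - 132*2^(¾)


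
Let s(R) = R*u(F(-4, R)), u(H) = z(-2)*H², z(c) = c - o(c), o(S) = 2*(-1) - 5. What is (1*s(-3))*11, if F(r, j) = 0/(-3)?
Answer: 0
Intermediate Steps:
F(r, j) = 0 (F(r, j) = 0*(-⅓) = 0)
o(S) = -7 (o(S) = -2 - 5 = -7)
z(c) = 7 + c (z(c) = c - 1*(-7) = c + 7 = 7 + c)
u(H) = 5*H² (u(H) = (7 - 2)*H² = 5*H²)
s(R) = 0 (s(R) = R*(5*0²) = R*(5*0) = R*0 = 0)
(1*s(-3))*11 = (1*0)*11 = 0*11 = 0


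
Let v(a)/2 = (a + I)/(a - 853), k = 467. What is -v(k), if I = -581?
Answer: -114/193 ≈ -0.59067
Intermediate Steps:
v(a) = 2*(-581 + a)/(-853 + a) (v(a) = 2*((a - 581)/(a - 853)) = 2*((-581 + a)/(-853 + a)) = 2*(-581 + a)/(-853 + a))
-v(k) = -2*(-581 + 467)/(-853 + 467) = -2*(-114)/(-386) = -2*(-1)*(-114)/386 = -1*114/193 = -114/193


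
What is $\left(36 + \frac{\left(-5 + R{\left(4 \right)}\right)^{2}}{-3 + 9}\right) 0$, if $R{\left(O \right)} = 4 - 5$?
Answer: $0$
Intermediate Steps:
$R{\left(O \right)} = -1$ ($R{\left(O \right)} = 4 - 5 = -1$)
$\left(36 + \frac{\left(-5 + R{\left(4 \right)}\right)^{2}}{-3 + 9}\right) 0 = \left(36 + \frac{\left(-5 - 1\right)^{2}}{-3 + 9}\right) 0 = \left(36 + \frac{\left(-6\right)^{2}}{6}\right) 0 = \left(36 + 36 \cdot \frac{1}{6}\right) 0 = \left(36 + 6\right) 0 = 42 \cdot 0 = 0$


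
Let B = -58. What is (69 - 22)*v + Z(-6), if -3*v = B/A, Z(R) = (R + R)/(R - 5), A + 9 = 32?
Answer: 30814/759 ≈ 40.598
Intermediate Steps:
A = 23 (A = -9 + 32 = 23)
Z(R) = 2*R/(-5 + R) (Z(R) = (2*R)/(-5 + R) = 2*R/(-5 + R))
v = 58/69 (v = -(-58)/(3*23) = -1/3*(-58/23) = 58/69 ≈ 0.84058)
(69 - 22)*v + Z(-6) = (69 - 22)*(58/69) + 2*(-6)/(-5 - 6) = 47*(58/69) + 2*(-6)/(-11) = 2726/69 + 2*(-6)*(-1/11) = 2726/69 + 12/11 = 30814/759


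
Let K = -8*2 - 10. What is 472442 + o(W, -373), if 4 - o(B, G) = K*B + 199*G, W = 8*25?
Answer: 551873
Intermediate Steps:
W = 200
K = -26 (K = -16 - 10 = -26)
o(B, G) = 4 - 199*G + 26*B (o(B, G) = 4 - (-26*B + 199*G) = 4 + (-199*G + 26*B) = 4 - 199*G + 26*B)
472442 + o(W, -373) = 472442 + (4 - 199*(-373) + 26*200) = 472442 + (4 + 74227 + 5200) = 472442 + 79431 = 551873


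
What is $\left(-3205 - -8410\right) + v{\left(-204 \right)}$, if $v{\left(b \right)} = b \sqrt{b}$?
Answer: $5205 - 408 i \sqrt{51} \approx 5205.0 - 2913.7 i$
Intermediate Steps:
$v{\left(b \right)} = b^{\frac{3}{2}}$
$\left(-3205 - -8410\right) + v{\left(-204 \right)} = \left(-3205 - -8410\right) + \left(-204\right)^{\frac{3}{2}} = \left(-3205 + 8410\right) - 408 i \sqrt{51} = 5205 - 408 i \sqrt{51}$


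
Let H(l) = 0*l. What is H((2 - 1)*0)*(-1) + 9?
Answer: 9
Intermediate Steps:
H(l) = 0
H((2 - 1)*0)*(-1) + 9 = 0*(-1) + 9 = 0 + 9 = 9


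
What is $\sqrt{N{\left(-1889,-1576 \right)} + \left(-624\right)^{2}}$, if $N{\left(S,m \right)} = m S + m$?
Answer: $32 \sqrt{3286} \approx 1834.4$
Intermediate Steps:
$N{\left(S,m \right)} = m + S m$ ($N{\left(S,m \right)} = S m + m = m + S m$)
$\sqrt{N{\left(-1889,-1576 \right)} + \left(-624\right)^{2}} = \sqrt{- 1576 \left(1 - 1889\right) + \left(-624\right)^{2}} = \sqrt{\left(-1576\right) \left(-1888\right) + 389376} = \sqrt{2975488 + 389376} = \sqrt{3364864} = 32 \sqrt{3286}$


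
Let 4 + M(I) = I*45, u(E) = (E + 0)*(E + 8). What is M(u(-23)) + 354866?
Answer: 370387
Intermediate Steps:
u(E) = E*(8 + E)
M(I) = -4 + 45*I (M(I) = -4 + I*45 = -4 + 45*I)
M(u(-23)) + 354866 = (-4 + 45*(-23*(8 - 23))) + 354866 = (-4 + 45*(-23*(-15))) + 354866 = (-4 + 45*345) + 354866 = (-4 + 15525) + 354866 = 15521 + 354866 = 370387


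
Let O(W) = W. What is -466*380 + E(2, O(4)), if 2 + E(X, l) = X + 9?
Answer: -177071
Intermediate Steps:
E(X, l) = 7 + X (E(X, l) = -2 + (X + 9) = -2 + (9 + X) = 7 + X)
-466*380 + E(2, O(4)) = -466*380 + (7 + 2) = -177080 + 9 = -177071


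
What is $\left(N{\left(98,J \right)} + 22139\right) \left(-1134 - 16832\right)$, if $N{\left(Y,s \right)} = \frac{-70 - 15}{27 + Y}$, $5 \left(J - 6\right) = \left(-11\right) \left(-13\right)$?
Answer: $- \frac{9943426428}{25} \approx -3.9774 \cdot 10^{8}$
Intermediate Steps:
$J = \frac{173}{5}$ ($J = 6 + \frac{\left(-11\right) \left(-13\right)}{5} = 6 + \frac{1}{5} \cdot 143 = 6 + \frac{143}{5} = \frac{173}{5} \approx 34.6$)
$N{\left(Y,s \right)} = - \frac{85}{27 + Y}$
$\left(N{\left(98,J \right)} + 22139\right) \left(-1134 - 16832\right) = \left(- \frac{85}{27 + 98} + 22139\right) \left(-1134 - 16832\right) = \left(- \frac{85}{125} + 22139\right) \left(-17966\right) = \left(\left(-85\right) \frac{1}{125} + 22139\right) \left(-17966\right) = \left(- \frac{17}{25} + 22139\right) \left(-17966\right) = \frac{553458}{25} \left(-17966\right) = - \frac{9943426428}{25}$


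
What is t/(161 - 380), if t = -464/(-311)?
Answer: -464/68109 ≈ -0.0068126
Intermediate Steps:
t = 464/311 (t = -464*(-1/311) = 464/311 ≈ 1.4920)
t/(161 - 380) = 464/(311*(161 - 380)) = (464/311)/(-219) = (464/311)*(-1/219) = -464/68109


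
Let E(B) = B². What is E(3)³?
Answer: 729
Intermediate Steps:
E(3)³ = (3²)³ = 9³ = 729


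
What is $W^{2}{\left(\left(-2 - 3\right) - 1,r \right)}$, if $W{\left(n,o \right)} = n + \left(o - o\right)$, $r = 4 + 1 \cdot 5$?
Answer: $36$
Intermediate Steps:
$r = 9$ ($r = 4 + 5 = 9$)
$W{\left(n,o \right)} = n$ ($W{\left(n,o \right)} = n + 0 = n$)
$W^{2}{\left(\left(-2 - 3\right) - 1,r \right)} = \left(\left(-2 - 3\right) - 1\right)^{2} = \left(-5 - 1\right)^{2} = \left(-6\right)^{2} = 36$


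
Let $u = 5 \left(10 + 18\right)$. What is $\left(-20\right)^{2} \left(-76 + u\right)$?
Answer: $25600$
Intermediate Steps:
$u = 140$ ($u = 5 \cdot 28 = 140$)
$\left(-20\right)^{2} \left(-76 + u\right) = \left(-20\right)^{2} \left(-76 + 140\right) = 400 \cdot 64 = 25600$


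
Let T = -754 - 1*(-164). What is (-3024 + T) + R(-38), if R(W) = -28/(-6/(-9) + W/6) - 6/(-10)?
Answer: -306719/85 ≈ -3608.5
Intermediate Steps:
R(W) = 3/5 - 28/(2/3 + W/6) (R(W) = -28/(-6*(-1/9) + W*(1/6)) - 6*(-1/10) = -28/(2/3 + W/6) + 3/5 = 3/5 - 28/(2/3 + W/6))
T = -590 (T = -754 + 164 = -590)
(-3024 + T) + R(-38) = (-3024 - 590) + 3*(-276 - 38)/(5*(4 - 38)) = -3614 + (3/5)*(-314)/(-34) = -3614 + (3/5)*(-1/34)*(-314) = -3614 + 471/85 = -306719/85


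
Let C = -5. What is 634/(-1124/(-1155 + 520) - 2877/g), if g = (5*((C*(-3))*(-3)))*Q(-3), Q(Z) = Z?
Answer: -18116550/71213 ≈ -254.40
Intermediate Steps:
g = 675 (g = (5*(-5*(-3)*(-3)))*(-3) = (5*(15*(-3)))*(-3) = (5*(-45))*(-3) = -225*(-3) = 675)
634/(-1124/(-1155 + 520) - 2877/g) = 634/(-1124/(-1155 + 520) - 2877/675) = 634/(-1124/(-635) - 2877*1/675) = 634/(-1124*(-1/635) - 959/225) = 634/(1124/635 - 959/225) = 634/(-71213/28575) = 634*(-28575/71213) = -18116550/71213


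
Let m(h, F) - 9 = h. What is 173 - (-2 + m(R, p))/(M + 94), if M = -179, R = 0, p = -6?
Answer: 14712/85 ≈ 173.08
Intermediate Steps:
m(h, F) = 9 + h
173 - (-2 + m(R, p))/(M + 94) = 173 - (-2 + (9 + 0))/(-179 + 94) = 173 - (-2 + 9)/(-85) = 173 - 7*(-1)/85 = 173 - 1*(-7/85) = 173 + 7/85 = 14712/85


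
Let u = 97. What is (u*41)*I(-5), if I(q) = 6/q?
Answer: -23862/5 ≈ -4772.4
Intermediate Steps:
(u*41)*I(-5) = (97*41)*(6/(-5)) = 3977*(6*(-⅕)) = 3977*(-6/5) = -23862/5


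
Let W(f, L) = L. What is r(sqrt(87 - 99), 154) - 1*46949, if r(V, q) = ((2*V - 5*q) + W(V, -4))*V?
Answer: -46973 - 1548*I*sqrt(3) ≈ -46973.0 - 2681.2*I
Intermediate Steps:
r(V, q) = V*(-4 - 5*q + 2*V) (r(V, q) = ((2*V - 5*q) - 4)*V = ((-5*q + 2*V) - 4)*V = (-4 - 5*q + 2*V)*V = V*(-4 - 5*q + 2*V))
r(sqrt(87 - 99), 154) - 1*46949 = sqrt(87 - 99)*(-4 - 5*154 + 2*sqrt(87 - 99)) - 1*46949 = sqrt(-12)*(-4 - 770 + 2*sqrt(-12)) - 46949 = (2*I*sqrt(3))*(-4 - 770 + 2*(2*I*sqrt(3))) - 46949 = (2*I*sqrt(3))*(-4 - 770 + 4*I*sqrt(3)) - 46949 = (2*I*sqrt(3))*(-774 + 4*I*sqrt(3)) - 46949 = 2*I*sqrt(3)*(-774 + 4*I*sqrt(3)) - 46949 = -46949 + 2*I*sqrt(3)*(-774 + 4*I*sqrt(3))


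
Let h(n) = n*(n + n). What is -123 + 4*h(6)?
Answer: 165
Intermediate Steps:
h(n) = 2*n**2 (h(n) = n*(2*n) = 2*n**2)
-123 + 4*h(6) = -123 + 4*(2*6**2) = -123 + 4*(2*36) = -123 + 4*72 = -123 + 288 = 165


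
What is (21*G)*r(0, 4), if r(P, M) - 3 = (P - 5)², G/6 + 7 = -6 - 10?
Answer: -81144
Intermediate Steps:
G = -138 (G = -42 + 6*(-6 - 10) = -42 + 6*(-16) = -42 - 96 = -138)
r(P, M) = 3 + (-5 + P)² (r(P, M) = 3 + (P - 5)² = 3 + (-5 + P)²)
(21*G)*r(0, 4) = (21*(-138))*(3 + (-5 + 0)²) = -2898*(3 + (-5)²) = -2898*(3 + 25) = -2898*28 = -81144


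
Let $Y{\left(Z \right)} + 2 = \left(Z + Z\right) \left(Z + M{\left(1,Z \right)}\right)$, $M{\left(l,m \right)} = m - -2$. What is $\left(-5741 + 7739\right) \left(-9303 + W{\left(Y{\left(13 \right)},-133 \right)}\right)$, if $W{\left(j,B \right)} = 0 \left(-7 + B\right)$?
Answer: $-18587394$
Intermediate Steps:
$M{\left(l,m \right)} = 2 + m$ ($M{\left(l,m \right)} = m + 2 = 2 + m$)
$Y{\left(Z \right)} = -2 + 2 Z \left(2 + 2 Z\right)$ ($Y{\left(Z \right)} = -2 + \left(Z + Z\right) \left(Z + \left(2 + Z\right)\right) = -2 + 2 Z \left(2 + 2 Z\right)$)
$W{\left(j,B \right)} = 0$
$\left(-5741 + 7739\right) \left(-9303 + W{\left(Y{\left(13 \right)},-133 \right)}\right) = \left(-5741 + 7739\right) \left(-9303 + 0\right) = 1998 \left(-9303\right) = -18587394$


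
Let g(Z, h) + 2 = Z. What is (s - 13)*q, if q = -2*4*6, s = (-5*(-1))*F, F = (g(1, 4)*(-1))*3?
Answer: -96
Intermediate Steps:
g(Z, h) = -2 + Z
F = 3 (F = ((-2 + 1)*(-1))*3 = -1*(-1)*3 = 1*3 = 3)
s = 15 (s = -5*(-1)*3 = 5*3 = 15)
q = -48 (q = -8*6 = -48)
(s - 13)*q = (15 - 13)*(-48) = 2*(-48) = -96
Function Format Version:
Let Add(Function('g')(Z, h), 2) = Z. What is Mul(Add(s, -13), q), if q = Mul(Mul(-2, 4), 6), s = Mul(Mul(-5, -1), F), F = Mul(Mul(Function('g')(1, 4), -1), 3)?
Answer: -96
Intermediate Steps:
Function('g')(Z, h) = Add(-2, Z)
F = 3 (F = Mul(Mul(Add(-2, 1), -1), 3) = Mul(Mul(-1, -1), 3) = Mul(1, 3) = 3)
s = 15 (s = Mul(Mul(-5, -1), 3) = Mul(5, 3) = 15)
q = -48 (q = Mul(-8, 6) = -48)
Mul(Add(s, -13), q) = Mul(Add(15, -13), -48) = Mul(2, -48) = -96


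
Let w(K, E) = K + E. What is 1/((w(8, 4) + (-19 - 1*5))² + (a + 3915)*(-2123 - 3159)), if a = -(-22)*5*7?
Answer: -1/24746026 ≈ -4.0411e-8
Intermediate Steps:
a = 770 (a = -11*(-10)*7 = 110*7 = 770)
w(K, E) = E + K
1/((w(8, 4) + (-19 - 1*5))² + (a + 3915)*(-2123 - 3159)) = 1/(((4 + 8) + (-19 - 1*5))² + (770 + 3915)*(-2123 - 3159)) = 1/((12 + (-19 - 5))² + 4685*(-5282)) = 1/((12 - 24)² - 24746170) = 1/((-12)² - 24746170) = 1/(144 - 24746170) = 1/(-24746026) = -1/24746026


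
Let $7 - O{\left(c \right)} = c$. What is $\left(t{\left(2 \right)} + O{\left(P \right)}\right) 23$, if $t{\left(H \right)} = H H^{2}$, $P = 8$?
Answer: $161$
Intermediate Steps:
$t{\left(H \right)} = H^{3}$
$O{\left(c \right)} = 7 - c$
$\left(t{\left(2 \right)} + O{\left(P \right)}\right) 23 = \left(2^{3} + \left(7 - 8\right)\right) 23 = \left(8 + \left(7 - 8\right)\right) 23 = \left(8 - 1\right) 23 = 7 \cdot 23 = 161$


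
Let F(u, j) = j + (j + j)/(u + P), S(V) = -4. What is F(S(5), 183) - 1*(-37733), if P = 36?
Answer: 606839/16 ≈ 37927.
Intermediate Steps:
F(u, j) = j + 2*j/(36 + u) (F(u, j) = j + (j + j)/(u + 36) = j + (2*j)/(36 + u) = j + 2*j/(36 + u))
F(S(5), 183) - 1*(-37733) = 183*(38 - 4)/(36 - 4) - 1*(-37733) = 183*34/32 + 37733 = 183*(1/32)*34 + 37733 = 3111/16 + 37733 = 606839/16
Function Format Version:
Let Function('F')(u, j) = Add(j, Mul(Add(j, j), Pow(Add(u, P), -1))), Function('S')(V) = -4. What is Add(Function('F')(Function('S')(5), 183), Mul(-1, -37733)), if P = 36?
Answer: Rational(606839, 16) ≈ 37927.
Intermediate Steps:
Function('F')(u, j) = Add(j, Mul(2, j, Pow(Add(36, u), -1))) (Function('F')(u, j) = Add(j, Mul(Add(j, j), Pow(Add(u, 36), -1))) = Add(j, Mul(Mul(2, j), Pow(Add(36, u), -1))) = Add(j, Mul(2, j, Pow(Add(36, u), -1))))
Add(Function('F')(Function('S')(5), 183), Mul(-1, -37733)) = Add(Mul(183, Pow(Add(36, -4), -1), Add(38, -4)), Mul(-1, -37733)) = Add(Mul(183, Pow(32, -1), 34), 37733) = Add(Mul(183, Rational(1, 32), 34), 37733) = Add(Rational(3111, 16), 37733) = Rational(606839, 16)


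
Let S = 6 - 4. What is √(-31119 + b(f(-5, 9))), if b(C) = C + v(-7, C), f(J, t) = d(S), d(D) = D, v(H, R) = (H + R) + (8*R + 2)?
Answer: 72*I*√6 ≈ 176.36*I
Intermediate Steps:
v(H, R) = 2 + H + 9*R (v(H, R) = (H + R) + (2 + 8*R) = 2 + H + 9*R)
S = 2
f(J, t) = 2
b(C) = -5 + 10*C (b(C) = C + (2 - 7 + 9*C) = C + (-5 + 9*C) = -5 + 10*C)
√(-31119 + b(f(-5, 9))) = √(-31119 + (-5 + 10*2)) = √(-31119 + (-5 + 20)) = √(-31119 + 15) = √(-31104) = 72*I*√6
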